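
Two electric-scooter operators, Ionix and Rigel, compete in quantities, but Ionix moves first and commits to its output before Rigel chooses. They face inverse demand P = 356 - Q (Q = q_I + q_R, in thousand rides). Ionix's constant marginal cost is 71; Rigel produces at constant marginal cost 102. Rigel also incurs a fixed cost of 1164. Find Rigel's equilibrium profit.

The follower Rigel best-responds to any q_I: π_R = (356 - Q)q_R - 102q_R.
Follower FOC: 254 - q_I - 2q_R = 0, so q_R(q_I) = (254 - q_I)/2.
Ionix substitutes q_R(q_I) into its own profit: π_I = q_I(356 - q_I - (254 - q_I)/2) - 71q_I = (229 - (1/2)q_I)q_I - 71q_I.
Leader FOC: 158 - q_I = 0, so q_I = 158.
Then q_R = (254 - 158)/2 = 48.
Price P = 356 - 206 = 150.
Rigel's profit: (150 - 102)·48 - 1164 = 1140.

1140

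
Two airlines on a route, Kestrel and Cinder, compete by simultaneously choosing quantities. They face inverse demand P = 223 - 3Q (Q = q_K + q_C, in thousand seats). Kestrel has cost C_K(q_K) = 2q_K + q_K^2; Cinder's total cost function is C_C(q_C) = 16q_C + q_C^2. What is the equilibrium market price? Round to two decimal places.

Kestrel's profit: π_K = (223 - 3Q)q_K - (2q_K + q_K²). Setting ∂π_K/∂q_K = 0: 221 - 8q_K - 3(q_C) = 0.
Cinder's profit: π_C = (223 - 3Q)q_C - (16q_C + q_C²). Setting ∂π_C/∂q_C = 0: 207 - 8q_C - 3(q_K) = 0.
Best responses: q_K = (221 - 3q_C)/8, q_C = (207 - 3q_K)/8.
Solving the pair: q_K = 1147/55, q_C = 993/55.
Total output Q = 428/11, so price P = 223 - 3·(428/11) = 1169/11.

106.27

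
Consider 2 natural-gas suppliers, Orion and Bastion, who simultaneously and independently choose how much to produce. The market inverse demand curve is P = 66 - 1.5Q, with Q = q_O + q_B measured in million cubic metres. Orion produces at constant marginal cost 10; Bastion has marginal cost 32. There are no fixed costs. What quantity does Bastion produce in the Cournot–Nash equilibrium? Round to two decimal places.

Orion's profit: π_O = (66 - 1.5Q)q_O - (10q_O). Setting ∂π_O/∂q_O = 0: 56 - 3q_O - (3/2)(q_B) = 0.
Bastion's first-order condition: 34 - 3q_B - (3/2)(q_O) = 0.
Best responses: q_O = (56 - (3/2)q_B)/3, q_B = (34 - (3/2)q_O)/3.
Solving the pair: q_O = 52/3, q_B = 8/3.

2.67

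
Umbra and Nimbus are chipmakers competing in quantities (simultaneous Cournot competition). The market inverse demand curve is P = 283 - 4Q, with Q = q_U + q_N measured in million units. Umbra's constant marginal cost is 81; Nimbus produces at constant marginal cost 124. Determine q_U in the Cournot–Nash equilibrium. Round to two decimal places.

20.42

Umbra's profit: π_U = (283 - 4Q)q_U - (81q_U). Setting ∂π_U/∂q_U = 0: 202 - 8q_U - 4(q_N) = 0.
Nimbus's first-order condition: 159 - 8q_N - 4(q_U) = 0.
So q_U = (202 - 4q_N)/8 and q_N = (159 - 4q_U)/8.
Substituting one into the other gives q_U = 245/12 and q_N = 29/3.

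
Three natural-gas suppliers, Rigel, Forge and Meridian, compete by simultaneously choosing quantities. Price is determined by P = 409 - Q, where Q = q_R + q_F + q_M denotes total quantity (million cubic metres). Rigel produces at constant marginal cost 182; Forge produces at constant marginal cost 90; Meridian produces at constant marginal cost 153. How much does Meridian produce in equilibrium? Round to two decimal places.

55.50

Rigel's profit: π_R = (409 - Q)q_R - (182q_R). Setting ∂π_R/∂q_R = 0: 227 - 2q_R - (q_F + q_M) = 0.
Forge's first-order condition: 319 - 2q_F - (q_R + q_M) = 0.
Meridian's profit: π_M = (409 - Q)q_M - (153q_M). Setting ∂π_M/∂q_M = 0: 256 - 2q_M - (q_R + q_F) = 0.
Adding the 3 first-order conditions: 802 − 4Q = 0, so Q = 401/2.
Back-substituting: q_R = (227 − 401/2) = 53/2, q_F = (319 − 401/2) = 237/2, q_M = (256 − 401/2) = 111/2.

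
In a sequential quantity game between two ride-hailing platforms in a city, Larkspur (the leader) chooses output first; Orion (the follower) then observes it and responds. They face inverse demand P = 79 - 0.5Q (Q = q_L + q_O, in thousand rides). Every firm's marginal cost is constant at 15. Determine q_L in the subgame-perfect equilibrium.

The follower Orion best-responds to any q_L: π_O = (79 - 0.5Q)q_O - 15q_O.
∂π_O/∂q_O = 64 - (1/2)q_L - q_O = 0 gives the reaction function q_O = (64 - (1/2)q_L).
The leader anticipates this reaction. Substituting into P = 79 - 0.5Q gives P = 47 - (1/4)q_L, so π_L = (47 - (1/4)q_L)q_L - 15q_L.
The leader's first-order condition 32 - (1/2)q_L = 0 yields q_L = 64.
Then q_O = (64 - (1/2)·64) = 32.

64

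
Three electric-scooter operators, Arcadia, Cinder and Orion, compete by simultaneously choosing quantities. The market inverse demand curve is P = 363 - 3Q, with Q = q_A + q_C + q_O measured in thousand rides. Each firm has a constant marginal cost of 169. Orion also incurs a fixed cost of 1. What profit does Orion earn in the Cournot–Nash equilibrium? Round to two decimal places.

783.08

Each firm earns π_i = (363 - 3Q)q_i - 169q_i.
First-order condition (treating rivals' output as given): 194 - 6q_i - 3·Σ_{j≠i} q_j = 0.
With identical firms every q_j equals q_i, so Σ_{j≠i} q_j = 2q_i and 194 = 12q_i, giving q_i = 97/6.
Price P = 363 - 3·(97/2) = 435/2.
Orion's profit: (435/2 - 169)·(97/6) - 1 = 783.0833.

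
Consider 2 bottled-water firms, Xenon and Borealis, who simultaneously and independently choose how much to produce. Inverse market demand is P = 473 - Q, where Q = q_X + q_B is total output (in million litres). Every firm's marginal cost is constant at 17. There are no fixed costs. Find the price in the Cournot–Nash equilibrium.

A representative firm's profit is π_i = q_i(473 - Q) - 17q_i.
First-order condition (treating rivals' output as given): 456 - 2q_i - q_j = 0.
By symmetry each firm produces the same amount; substituting q_j = q_i yields q_i = 456/3 = 152.
Total output Q = 304, so price P = 473 - 304 = 169.

169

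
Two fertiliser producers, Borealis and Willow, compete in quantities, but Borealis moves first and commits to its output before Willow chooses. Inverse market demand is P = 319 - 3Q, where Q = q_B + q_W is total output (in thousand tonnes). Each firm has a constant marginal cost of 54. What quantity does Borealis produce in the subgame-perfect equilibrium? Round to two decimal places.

Solve by backward induction. Given q_B, the follower Willow maximises π_W = (319 - 3q_B - 3q_W)q_W - 54q_W.
Follower FOC: 265 - 3q_B - 6q_W = 0, so q_W(q_B) = (265 - 3q_B)/6.
The leader anticipates this reaction. Substituting into P = 319 - 3Q gives P = 373/2 - (3/2)q_B, so π_B = (373/2 - (3/2)q_B)q_B - 54q_B.
The leader's first-order condition 265/2 - 3q_B = 0 yields q_B = 265/6.
Then q_W = (265 - 3·(265/6))/6 = 265/12.

44.17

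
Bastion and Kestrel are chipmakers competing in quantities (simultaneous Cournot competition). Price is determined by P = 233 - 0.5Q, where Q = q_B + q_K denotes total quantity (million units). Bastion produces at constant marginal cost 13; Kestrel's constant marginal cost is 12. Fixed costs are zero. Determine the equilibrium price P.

Bastion's profit: π_B = (233 - 0.5Q)q_B - (13q_B). Setting ∂π_B/∂q_B = 0: 220 - q_B - (1/2)(q_K) = 0.
Kestrel's first-order condition: 221 - q_K - (1/2)(q_B) = 0.
Best responses: q_B = (220 - (1/2)q_K), q_K = (221 - (1/2)q_B).
Substituting one into the other gives q_B = 146 and q_K = 148.
Total output Q = 294, so price P = 233 - (1/2)·294 = 86.

86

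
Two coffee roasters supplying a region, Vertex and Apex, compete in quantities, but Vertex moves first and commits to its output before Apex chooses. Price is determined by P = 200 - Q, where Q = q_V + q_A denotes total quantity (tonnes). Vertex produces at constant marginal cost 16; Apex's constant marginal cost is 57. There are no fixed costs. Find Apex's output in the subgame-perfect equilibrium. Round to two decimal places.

The follower Apex best-responds to any q_V: π_A = (200 - Q)q_A - 57q_A.
∂π_A/∂q_A = 143 - q_V - 2q_A = 0 gives the reaction function q_A = (143 - q_V)/2.
The leader anticipates this reaction. Substituting into P = 200 - Q gives P = 257/2 - (1/2)q_V, so π_V = (257/2 - (1/2)q_V)q_V - 16q_V.
Leader FOC: 225/2 - q_V = 0, so q_V = 225/2.
Then q_A = (143 - 225/2)/2 = 61/4.

15.25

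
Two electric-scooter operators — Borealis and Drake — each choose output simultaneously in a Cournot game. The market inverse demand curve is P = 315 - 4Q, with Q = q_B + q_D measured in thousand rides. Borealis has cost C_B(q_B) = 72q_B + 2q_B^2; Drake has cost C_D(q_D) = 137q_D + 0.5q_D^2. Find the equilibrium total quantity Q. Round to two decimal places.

28.68

Borealis's profit: π_B = (315 - 4Q)q_B - (72q_B + 2q_B²). Setting ∂π_B/∂q_B = 0: 243 - 12q_B - 4(q_D) = 0.
Drake's profit: π_D = (315 - 4Q)q_D - (137q_D + (1/2)q_D²). Setting ∂π_D/∂q_D = 0: 178 - 9q_D - 4(q_B) = 0.
Best responses: q_B = (243 - 4q_D)/12, q_D = (178 - 4q_B)/9.
Solving the pair: q_B = 1475/92, q_D = 291/23.
Total output Q = 1475/92 + 291/23 = 28.6848.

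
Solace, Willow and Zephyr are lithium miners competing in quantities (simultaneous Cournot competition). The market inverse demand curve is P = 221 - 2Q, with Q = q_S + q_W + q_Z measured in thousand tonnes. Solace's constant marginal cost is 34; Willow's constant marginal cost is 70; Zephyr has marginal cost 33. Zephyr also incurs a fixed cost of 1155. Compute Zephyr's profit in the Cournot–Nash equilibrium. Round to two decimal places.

Solace's profit: π_S = (221 - 2Q)q_S - (34q_S). Setting ∂π_S/∂q_S = 0: 187 - 4q_S - 2(q_W + q_Z) = 0.
Willow's profit: π_W = (221 - 2Q)q_W - (70q_W). Setting ∂π_W/∂q_W = 0: 151 - 4q_W - 2(q_S + q_Z) = 0.
Zephyr's first-order condition: 188 - 4q_Z - 2(q_S + q_W) = 0.
Adding the 3 conditions: 526 − 4Q − 4Q = 0, i.e. Q = 263/4.
Back-substituting: q_S = (187 − 263/2)/2 = 111/4, q_W = (151 − 263/2)/2 = 39/4, q_Z = (188 − 263/2)/2 = 113/4.
Price P = 221 - 2·(263/4) = 179/2.
Zephyr's profit: (179/2 - 33)·(113/4) - 1155 = 441.1250.

441.13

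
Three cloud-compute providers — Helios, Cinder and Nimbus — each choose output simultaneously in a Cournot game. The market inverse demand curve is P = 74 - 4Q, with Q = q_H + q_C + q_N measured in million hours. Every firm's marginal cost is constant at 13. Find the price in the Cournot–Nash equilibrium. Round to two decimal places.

28.25

A representative firm's profit is π_i = q_i(74 - 4Q) - 13q_i.
First-order condition (treating rivals' output as given): 61 - 8q_i - 4·Σ_{j≠i} q_j = 0.
With identical firms every q_j equals q_i, so Σ_{j≠i} q_j = 2q_i and 61 = 16q_i, giving q_i = 61/16.
Total output Q = 183/16, so price P = 74 - 4·(183/16) = 113/4.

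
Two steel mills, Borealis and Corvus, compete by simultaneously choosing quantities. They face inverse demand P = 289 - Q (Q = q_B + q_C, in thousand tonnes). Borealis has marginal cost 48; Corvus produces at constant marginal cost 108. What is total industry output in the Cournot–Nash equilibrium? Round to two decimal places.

140.67

Borealis's profit: π_B = (289 - Q)q_B - (48q_B). Setting ∂π_B/∂q_B = 0: 241 - 2q_B - (q_C) = 0.
Corvus's first-order condition: 181 - 2q_C - (q_B) = 0.
So q_B = (241 - q_C)/2 and q_C = (181 - q_B)/2.
Substituting one into the other gives q_B = 301/3 and q_C = 121/3.
Total output Q = 301/3 + 121/3 = 422/3.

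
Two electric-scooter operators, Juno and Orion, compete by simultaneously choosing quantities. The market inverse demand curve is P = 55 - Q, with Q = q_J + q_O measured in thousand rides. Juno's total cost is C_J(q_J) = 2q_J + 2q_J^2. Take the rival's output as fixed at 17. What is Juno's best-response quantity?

6

With the rival's output fixed at 17, Juno's profit is π_J = (55 - 17 - q_J)q_J - (2q_J + 2q_J²) = (38 - q_J)q_J - (2q_J + 2q_J²).
∂π_J/∂q_J = 36 - 6q_J = 0, so q_J = 6.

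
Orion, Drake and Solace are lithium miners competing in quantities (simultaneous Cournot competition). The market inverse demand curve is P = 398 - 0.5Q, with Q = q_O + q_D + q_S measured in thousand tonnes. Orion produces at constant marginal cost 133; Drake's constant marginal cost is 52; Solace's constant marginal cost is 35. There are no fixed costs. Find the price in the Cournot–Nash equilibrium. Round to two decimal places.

Orion's profit: π_O = (398 - 0.5Q)q_O - (133q_O). Setting ∂π_O/∂q_O = 0: 265 - q_O - (1/2)(q_D + q_S) = 0.
Drake's profit: π_D = (398 - 0.5Q)q_D - (52q_D). Setting ∂π_D/∂q_D = 0: 346 - q_D - (1/2)(q_O + q_S) = 0.
Solace's first-order condition: 363 - q_S - (1/2)(q_O + q_D) = 0.
Adding the 3 conditions: 974 − Q − Q = 0, i.e. Q = 487.
Back-substituting: q_O = (265 − 487/2)/(1/2) = 43, q_D = (346 − 487/2)/(1/2) = 205, q_S = (363 − 487/2)/(1/2) = 239.
Total output Q = 487, so price P = 398 - (1/2)·487 = 309/2.

154.50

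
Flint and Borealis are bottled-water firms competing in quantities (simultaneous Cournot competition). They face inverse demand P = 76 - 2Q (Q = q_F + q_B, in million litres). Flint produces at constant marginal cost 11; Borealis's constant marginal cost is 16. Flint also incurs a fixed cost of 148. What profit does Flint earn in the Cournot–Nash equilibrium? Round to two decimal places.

124.22

Flint's profit: π_F = (76 - 2Q)q_F - (11q_F). Setting ∂π_F/∂q_F = 0: 65 - 4q_F - 2(q_B) = 0.
Borealis's profit: π_B = (76 - 2Q)q_B - (16q_B). Setting ∂π_B/∂q_B = 0: 60 - 4q_B - 2(q_F) = 0.
Rearranging gives the reaction functions q_F = (65 - 2q_B)/4 and q_B = (60 - 2q_F)/4.
Substituting one into the other gives q_F = 35/3 and q_B = 55/6.
Price P = 76 - 2·(125/6) = 103/3.
Flint's profit: (103/3 - 11)·(35/3) - 148 = 1118/9.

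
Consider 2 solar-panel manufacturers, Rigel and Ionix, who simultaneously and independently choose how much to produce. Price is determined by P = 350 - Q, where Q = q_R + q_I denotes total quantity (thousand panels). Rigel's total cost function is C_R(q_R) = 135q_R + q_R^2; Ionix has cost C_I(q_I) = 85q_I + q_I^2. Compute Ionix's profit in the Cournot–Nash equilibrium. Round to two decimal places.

6346.89

Rigel's profit: π_R = (350 - Q)q_R - (135q_R + q_R²). Setting ∂π_R/∂q_R = 0: 215 - 4q_R - (q_I) = 0.
Ionix's first-order condition: 265 - 4q_I - (q_R) = 0.
Best responses: q_R = (215 - q_I)/4, q_I = (265 - q_R)/4.
Solving the pair: q_R = 119/3, q_I = 169/3.
Price P = 350 - 96 = 254.
Ionix's profit: 254·(169/3) - 85·(169/3) - (169/3)² = 6346.8889.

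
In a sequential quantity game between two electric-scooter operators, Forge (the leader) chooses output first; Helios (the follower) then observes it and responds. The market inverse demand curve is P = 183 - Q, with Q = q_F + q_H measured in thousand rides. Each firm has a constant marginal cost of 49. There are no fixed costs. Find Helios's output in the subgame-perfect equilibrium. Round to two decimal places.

Solve by backward induction. Given q_F, the follower Helios maximises π_H = (183 - q_F - q_H)q_H - 49q_H.
Follower FOC: 134 - q_F - 2q_H = 0, so q_H(q_F) = (134 - q_F)/2.
Forge substitutes q_H(q_F) into its own profit: π_F = q_F(183 - q_F - (134 - q_F)/2) - 49q_F = (116 - (1/2)q_F)q_F - 49q_F.
Maximising: ∂π_F/∂q_F = 67 - q_F = 0, giving q_F = 67.
Then q_H = (134 - 67)/2 = 67/2.

33.50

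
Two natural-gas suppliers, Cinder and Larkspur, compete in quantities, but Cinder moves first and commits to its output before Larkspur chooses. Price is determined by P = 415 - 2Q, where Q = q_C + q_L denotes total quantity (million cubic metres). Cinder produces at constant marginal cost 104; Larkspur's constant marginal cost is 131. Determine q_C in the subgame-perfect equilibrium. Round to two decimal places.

84.50

Solve by backward induction. Given q_C, the follower Larkspur maximises π_L = (415 - 2q_C - 2q_L)q_L - 131q_L.
Setting the follower's marginal profit to zero, 284 - 2q_C - 4q_L = 0, i.e. q_L = (284 - 2q_C)/4.
Cinder substitutes q_L(q_C) into its own profit: π_C = q_C(415 - 2q_C - (284 - 2q_C)/2) - 104q_C = (273 - q_C)q_C - 104q_C.
The leader's first-order condition 169 - 2q_C = 0 yields q_C = 169/2.
Then q_L = (284 - 2·(169/2))/4 = 115/4.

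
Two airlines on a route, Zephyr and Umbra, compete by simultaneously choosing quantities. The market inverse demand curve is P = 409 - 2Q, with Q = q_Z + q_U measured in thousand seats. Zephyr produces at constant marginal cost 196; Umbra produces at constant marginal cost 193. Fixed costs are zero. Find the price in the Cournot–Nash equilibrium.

Zephyr's profit: π_Z = (409 - 2Q)q_Z - (196q_Z). Setting ∂π_Z/∂q_Z = 0: 213 - 4q_Z - 2(q_U) = 0.
Umbra's profit: π_U = (409 - 2Q)q_U - (193q_U). Setting ∂π_U/∂q_U = 0: 216 - 4q_U - 2(q_Z) = 0.
So q_Z = (213 - 2q_U)/4 and q_U = (216 - 2q_Z)/4.
Solving the pair: q_Z = 35, q_U = 73/2.
Total output Q = 143/2, so price P = 409 - 2·(143/2) = 266.

266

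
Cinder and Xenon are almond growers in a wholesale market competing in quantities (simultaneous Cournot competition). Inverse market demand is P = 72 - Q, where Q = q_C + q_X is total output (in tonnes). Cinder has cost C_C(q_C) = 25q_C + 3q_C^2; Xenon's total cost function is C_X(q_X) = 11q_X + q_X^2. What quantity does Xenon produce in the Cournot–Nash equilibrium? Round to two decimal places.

Cinder's profit: π_C = (72 - Q)q_C - (25q_C + 3q_C²). Setting ∂π_C/∂q_C = 0: 47 - 8q_C - (q_X) = 0.
Xenon's profit: π_X = (72 - Q)q_X - (11q_X + q_X²). Setting ∂π_X/∂q_X = 0: 61 - 4q_X - (q_C) = 0.
Rearranging gives the reaction functions q_C = (47 - q_X)/8 and q_X = (61 - q_C)/4.
Solving the pair: q_C = 127/31, q_X = 441/31.

14.23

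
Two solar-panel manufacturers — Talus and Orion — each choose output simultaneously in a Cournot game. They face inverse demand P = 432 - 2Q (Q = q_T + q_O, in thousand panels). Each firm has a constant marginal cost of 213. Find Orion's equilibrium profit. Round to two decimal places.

Each firm earns π_i = (432 - 2Q)q_i - 213q_i.
First-order condition (treating rivals' output as given): 219 - 4q_i - 2q_j = 0.
With identical firms every q_j equals q_i, so q_j = q_i and 219 = 6q_i, giving q_i = 73/2.
Price P = 432 - 2·73 = 286.
Orion's profit: (286 - 213)·(73/2) = 2664.5000.

2664.50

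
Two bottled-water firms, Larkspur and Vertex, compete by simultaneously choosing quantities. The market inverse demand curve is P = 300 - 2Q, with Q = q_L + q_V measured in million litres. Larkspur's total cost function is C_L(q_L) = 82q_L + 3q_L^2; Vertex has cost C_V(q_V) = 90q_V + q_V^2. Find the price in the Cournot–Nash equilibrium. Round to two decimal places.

208.86

Larkspur's profit: π_L = (300 - 2Q)q_L - (82q_L + 3q_L²). Setting ∂π_L/∂q_L = 0: 218 - 10q_L - 2(q_V) = 0.
Vertex's first-order condition: 210 - 6q_V - 2(q_L) = 0.
Best responses: q_L = (218 - 2q_V)/10, q_V = (210 - 2q_L)/6.
Solving the pair: q_L = 111/7, q_V = 208/7.
Total output Q = 319/7, so price P = 300 - 2·(319/7) = 1462/7.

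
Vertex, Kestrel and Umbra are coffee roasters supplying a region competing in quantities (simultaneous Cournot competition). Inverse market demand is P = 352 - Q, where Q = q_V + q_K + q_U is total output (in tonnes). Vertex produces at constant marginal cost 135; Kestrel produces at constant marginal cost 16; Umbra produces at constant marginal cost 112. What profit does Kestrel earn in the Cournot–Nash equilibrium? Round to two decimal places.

18975.06

Vertex's profit: π_V = (352 - Q)q_V - (135q_V). Setting ∂π_V/∂q_V = 0: 217 - 2q_V - (q_K + q_U) = 0.
Kestrel's first-order condition: 336 - 2q_K - (q_V + q_U) = 0.
Umbra's first-order condition: 240 - 2q_U - (q_V + q_K) = 0.
Adding the 3 first-order conditions: 793 − 4Q = 0, so Q = 793/4.
Back-substituting: q_V = (217 − 793/4) = 75/4, q_K = (336 − 793/4) = 551/4, q_U = (240 − 793/4) = 167/4.
Price P = 352 - 793/4 = 615/4.
Kestrel's profit: (615/4 - 16)·(551/4) = 18975.0625.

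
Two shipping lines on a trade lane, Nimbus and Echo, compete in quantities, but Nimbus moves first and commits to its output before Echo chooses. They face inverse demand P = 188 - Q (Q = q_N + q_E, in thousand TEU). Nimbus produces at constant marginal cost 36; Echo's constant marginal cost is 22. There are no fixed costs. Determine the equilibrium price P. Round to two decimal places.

The follower Echo best-responds to any q_N: π_E = (188 - Q)q_E - 22q_E.
Setting the follower's marginal profit to zero, 166 - q_N - 2q_E = 0, i.e. q_E = (166 - q_N)/2.
The leader anticipates this reaction. Substituting into P = 188 - Q gives P = 105 - (1/2)q_N, so π_N = (105 - (1/2)q_N)q_N - 36q_N.
Maximising: ∂π_N/∂q_N = 69 - q_N = 0, giving q_N = 69.
Then q_E = (166 - 69)/2 = 97/2.
Total output Q = 235/2, so price P = 188 - 235/2 = 141/2.

70.50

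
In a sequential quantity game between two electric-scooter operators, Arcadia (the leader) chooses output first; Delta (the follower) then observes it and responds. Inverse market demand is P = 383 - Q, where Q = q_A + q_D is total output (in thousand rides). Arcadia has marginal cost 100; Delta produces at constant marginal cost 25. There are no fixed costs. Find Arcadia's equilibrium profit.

Solve by backward induction. Given q_A, the follower Delta maximises π_D = (383 - q_A - q_D)q_D - 25q_D.
∂π_D/∂q_D = 358 - q_A - 2q_D = 0 gives the reaction function q_D = (358 - q_A)/2.
The leader anticipates this reaction. Substituting into P = 383 - Q gives P = 204 - (1/2)q_A, so π_A = (204 - (1/2)q_A)q_A - 100q_A.
The leader's first-order condition 104 - q_A = 0 yields q_A = 104.
Then q_D = (358 - 104)/2 = 127.
Price P = 383 - 231 = 152.
Arcadia's profit: (152 - 100)·104 = 5408.

5408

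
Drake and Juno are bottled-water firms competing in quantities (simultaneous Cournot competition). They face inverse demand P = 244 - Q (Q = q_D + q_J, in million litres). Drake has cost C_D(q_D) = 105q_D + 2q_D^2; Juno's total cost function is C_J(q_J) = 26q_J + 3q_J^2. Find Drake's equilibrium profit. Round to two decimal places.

Drake's profit: π_D = (244 - Q)q_D - (105q_D + 2q_D²). Setting ∂π_D/∂q_D = 0: 139 - 6q_D - (q_J) = 0.
Juno's first-order condition: 218 - 8q_J - (q_D) = 0.
Rearranging gives the reaction functions q_D = (139 - q_J)/6 and q_J = (218 - q_D)/8.
Substituting one into the other gives q_D = 894/47 and q_J = 1169/47.
Price P = 244 - 43.8936 = 200.1064.
Drake's profit: 200.1064·(894/47) - 105·(894/47) - 2(894/47)² = 1085.4269.

1085.43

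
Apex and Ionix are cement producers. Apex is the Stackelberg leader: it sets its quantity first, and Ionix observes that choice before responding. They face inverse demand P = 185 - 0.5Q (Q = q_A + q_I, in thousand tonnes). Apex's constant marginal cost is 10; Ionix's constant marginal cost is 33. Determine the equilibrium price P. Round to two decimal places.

Solve by backward induction. Given q_A, the follower Ionix maximises π_I = (185 - (1/2)q_A - (1/2)q_I)q_I - 33q_I.
Follower FOC: 152 - (1/2)q_A - q_I = 0, so q_I(q_A) = (152 - (1/2)q_A).
The leader anticipates this reaction. Substituting into P = 185 - 0.5Q gives P = 109 - (1/4)q_A, so π_A = (109 - (1/4)q_A)q_A - 10q_A.
Leader FOC: 99 - (1/2)q_A = 0, so q_A = 198.
Then q_I = (152 - (1/2)·198) = 53.
Total output Q = 251, so price P = 185 - (1/2)·251 = 119/2.

59.50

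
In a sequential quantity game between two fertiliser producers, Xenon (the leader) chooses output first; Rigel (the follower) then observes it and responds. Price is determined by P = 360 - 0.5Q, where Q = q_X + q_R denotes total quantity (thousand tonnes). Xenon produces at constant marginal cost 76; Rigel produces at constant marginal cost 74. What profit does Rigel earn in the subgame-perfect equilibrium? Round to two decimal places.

Solve by backward induction. Given q_X, the follower Rigel maximises π_R = (360 - (1/2)q_X - (1/2)q_R)q_R - 74q_R.
Follower FOC: 286 - (1/2)q_X - q_R = 0, so q_R(q_X) = (286 - (1/2)q_X).
Xenon substitutes q_R(q_X) into its own profit: π_X = q_X(360 - (1/2)q_X - (286 - (1/2)q_X)/2) - 76q_X = (217 - (1/4)q_X)q_X - 76q_X.
The leader's first-order condition 141 - (1/2)q_X = 0 yields q_X = 282.
Then q_R = (286 - (1/2)·282) = 145.
Price P = 360 - (1/2)·427 = 293/2.
Rigel's profit: (293/2 - 74)·145 = 10512.5000.

10512.50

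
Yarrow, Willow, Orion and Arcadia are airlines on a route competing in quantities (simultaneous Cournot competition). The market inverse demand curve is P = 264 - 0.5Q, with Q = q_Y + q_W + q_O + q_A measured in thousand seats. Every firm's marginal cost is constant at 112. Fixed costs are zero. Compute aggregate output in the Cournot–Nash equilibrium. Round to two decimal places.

Each firm earns π_i = (264 - 0.5Q)q_i - 112q_i.
Setting ∂π_i/∂q_i = 0 with rivals' quantities fixed: 152 - q_i - (1/2)·Σ_{j≠i} q_j = 0.
By symmetry each firm produces the same amount; substituting Σ_{j≠i} q_j = 3q_i yields q_i = 152/(5/2) = 304/5.
Total output Q = 304/5 + 304/5 + 304/5 + 304/5 = 1216/5.

243.20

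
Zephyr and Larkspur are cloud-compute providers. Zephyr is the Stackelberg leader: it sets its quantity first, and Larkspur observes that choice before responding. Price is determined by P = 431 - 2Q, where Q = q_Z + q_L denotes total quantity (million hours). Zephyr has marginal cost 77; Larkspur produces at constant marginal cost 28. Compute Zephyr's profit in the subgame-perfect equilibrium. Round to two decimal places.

The follower Larkspur best-responds to any q_Z: π_L = (431 - 2Q)q_L - 28q_L.
Follower FOC: 403 - 2q_Z - 4q_L = 0, so q_L(q_Z) = (403 - 2q_Z)/4.
The leader anticipates this reaction. Substituting into P = 431 - 2Q gives P = 459/2 - q_Z, so π_Z = (459/2 - q_Z)q_Z - 77q_Z.
Maximising: ∂π_Z/∂q_Z = 305/2 - 2q_Z = 0, giving q_Z = 305/4.
Then q_L = (403 - 2·(305/4))/4 = 501/8.
Price P = 431 - 2·(1111/8) = 613/4.
Zephyr's profit: (613/4 - 77)·(305/4) = 5814.0625.

5814.06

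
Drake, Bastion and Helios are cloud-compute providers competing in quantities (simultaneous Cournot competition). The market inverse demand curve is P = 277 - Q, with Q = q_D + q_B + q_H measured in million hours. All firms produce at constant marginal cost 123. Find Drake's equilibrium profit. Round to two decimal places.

Each firm earns π_i = (277 - Q)q_i - 123q_i.
First-order condition (treating rivals' output as given): 154 - 2q_i - Σ_{j≠i} q_j = 0.
With identical firms every q_j equals q_i, so Σ_{j≠i} q_j = 2q_i and 154 = 4q_i, giving q_i = 77/2.
Price P = 277 - 231/2 = 323/2.
Drake's profit: (323/2 - 123)·(77/2) = 1482.2500.

1482.25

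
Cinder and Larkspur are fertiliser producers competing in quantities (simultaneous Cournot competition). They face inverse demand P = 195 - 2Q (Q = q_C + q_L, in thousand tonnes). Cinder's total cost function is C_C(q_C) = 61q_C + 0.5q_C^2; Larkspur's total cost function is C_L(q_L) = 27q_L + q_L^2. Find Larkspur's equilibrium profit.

1452

Cinder's profit: π_C = (195 - 2Q)q_C - (61q_C + (1/2)q_C²). Setting ∂π_C/∂q_C = 0: 134 - 5q_C - 2(q_L) = 0.
Larkspur's profit: π_L = (195 - 2Q)q_L - (27q_L + q_L²). Setting ∂π_L/∂q_L = 0: 168 - 6q_L - 2(q_C) = 0.
So q_C = (134 - 2q_L)/5 and q_L = (168 - 2q_C)/6.
Substituting one into the other gives q_C = 18 and q_L = 22.
Price P = 195 - 2·40 = 115.
Larkspur's profit: 115·22 - 27·22 - 22² = 1452.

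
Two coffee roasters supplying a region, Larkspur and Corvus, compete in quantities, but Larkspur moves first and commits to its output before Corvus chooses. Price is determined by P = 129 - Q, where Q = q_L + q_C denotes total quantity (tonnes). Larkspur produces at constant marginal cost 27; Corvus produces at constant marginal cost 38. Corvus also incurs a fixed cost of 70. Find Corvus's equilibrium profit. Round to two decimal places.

Solve by backward induction. Given q_L, the follower Corvus maximises π_C = (129 - q_L - q_C)q_C - 38q_C.
Follower FOC: 91 - q_L - 2q_C = 0, so q_C(q_L) = (91 - q_L)/2.
Larkspur substitutes q_C(q_L) into its own profit: π_L = q_L(129 - q_L - (91 - q_L)/2) - 27q_L = (167/2 - (1/2)q_L)q_L - 27q_L.
The leader's first-order condition 113/2 - q_L = 0 yields q_L = 113/2.
Then q_C = (91 - 113/2)/2 = 69/4.
Price P = 129 - 295/4 = 221/4.
Corvus's profit: (221/4 - 38)·(69/4) - 70 = 227.5625.

227.56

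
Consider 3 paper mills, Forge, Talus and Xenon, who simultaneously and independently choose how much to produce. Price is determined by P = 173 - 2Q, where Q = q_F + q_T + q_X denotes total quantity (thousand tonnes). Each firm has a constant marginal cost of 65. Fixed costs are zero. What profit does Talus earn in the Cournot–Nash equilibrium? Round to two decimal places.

364.50

A representative firm's profit is π_i = q_i(173 - 2Q) - 65q_i.
Setting ∂π_i/∂q_i = 0 with rivals' quantities fixed: 108 - 4q_i - 2·Σ_{j≠i} q_j = 0.
By symmetry each firm produces the same amount; substituting Σ_{j≠i} q_j = 2q_i yields q_i = 108/8 = 27/2.
Price P = 173 - 2·(81/2) = 92.
Talus's profit: (92 - 65)·(27/2) = 729/2.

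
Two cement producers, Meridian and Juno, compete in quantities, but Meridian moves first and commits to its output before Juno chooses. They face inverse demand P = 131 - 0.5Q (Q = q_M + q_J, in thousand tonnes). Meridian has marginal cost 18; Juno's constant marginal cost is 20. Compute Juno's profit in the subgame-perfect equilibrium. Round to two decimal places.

The follower Juno best-responds to any q_M: π_J = (131 - 0.5Q)q_J - 20q_J.
Follower FOC: 111 - (1/2)q_M - q_J = 0, so q_J(q_M) = (111 - (1/2)q_M).
The leader anticipates this reaction. Substituting into P = 131 - 0.5Q gives P = 151/2 - (1/4)q_M, so π_M = (151/2 - (1/4)q_M)q_M - 18q_M.
Maximising: ∂π_M/∂q_M = 115/2 - (1/2)q_M = 0, giving q_M = 115.
Then q_J = (111 - (1/2)·115) = 107/2.
Price P = 131 - (1/2)·(337/2) = 187/4.
Juno's profit: (187/4 - 20)·(107/2) = 1431.1250.

1431.13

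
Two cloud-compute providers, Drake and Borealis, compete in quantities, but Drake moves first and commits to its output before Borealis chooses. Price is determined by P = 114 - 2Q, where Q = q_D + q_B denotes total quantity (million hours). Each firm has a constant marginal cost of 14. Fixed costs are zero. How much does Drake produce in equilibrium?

The follower Borealis best-responds to any q_D: π_B = (114 - 2Q)q_B - 14q_B.
Setting the follower's marginal profit to zero, 100 - 2q_D - 4q_B = 0, i.e. q_B = (100 - 2q_D)/4.
Drake substitutes q_B(q_D) into its own profit: π_D = q_D(114 - 2q_D - (100 - 2q_D)/2) - 14q_D = (64 - q_D)q_D - 14q_D.
The leader's first-order condition 50 - 2q_D = 0 yields q_D = 25.
Then q_B = (100 - 2·25)/4 = 25/2.

25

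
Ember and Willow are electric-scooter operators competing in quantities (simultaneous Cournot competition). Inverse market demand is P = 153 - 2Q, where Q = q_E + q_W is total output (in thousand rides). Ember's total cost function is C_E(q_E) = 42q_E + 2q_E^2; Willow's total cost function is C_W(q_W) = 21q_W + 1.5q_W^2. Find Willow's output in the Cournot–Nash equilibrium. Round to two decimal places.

Ember's profit: π_E = (153 - 2Q)q_E - (42q_E + 2q_E²). Setting ∂π_E/∂q_E = 0: 111 - 8q_E - 2(q_W) = 0.
Willow's first-order condition: 132 - 7q_W - 2(q_E) = 0.
So q_E = (111 - 2q_W)/8 and q_W = (132 - 2q_E)/7.
Substituting one into the other gives q_E = 513/52 and q_W = 417/26.

16.04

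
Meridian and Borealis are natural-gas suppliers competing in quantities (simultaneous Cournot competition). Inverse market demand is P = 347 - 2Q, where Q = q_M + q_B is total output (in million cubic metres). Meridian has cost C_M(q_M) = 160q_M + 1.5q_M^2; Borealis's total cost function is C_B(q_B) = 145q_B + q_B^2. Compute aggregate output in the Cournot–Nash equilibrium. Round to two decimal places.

Meridian's profit: π_M = (347 - 2Q)q_M - (160q_M + (3/2)q_M²). Setting ∂π_M/∂q_M = 0: 187 - 7q_M - 2(q_B) = 0.
Borealis's first-order condition: 202 - 6q_B - 2(q_M) = 0.
Rearranging gives the reaction functions q_M = (187 - 2q_B)/7 and q_B = (202 - 2q_M)/6.
Substituting one into the other gives q_M = 359/19 and q_B = 520/19.
Total output Q = 359/19 + 520/19 = 879/19.

46.26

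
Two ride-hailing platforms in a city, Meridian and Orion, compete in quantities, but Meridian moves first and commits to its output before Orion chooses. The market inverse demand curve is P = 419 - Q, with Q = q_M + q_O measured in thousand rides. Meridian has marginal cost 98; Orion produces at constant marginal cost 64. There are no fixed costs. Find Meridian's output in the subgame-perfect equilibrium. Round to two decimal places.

143.50

The follower Orion best-responds to any q_M: π_O = (419 - Q)q_O - 64q_O.
Follower FOC: 355 - q_M - 2q_O = 0, so q_O(q_M) = (355 - q_M)/2.
Meridian substitutes q_O(q_M) into its own profit: π_M = q_M(419 - q_M - (355 - q_M)/2) - 98q_M = (483/2 - (1/2)q_M)q_M - 98q_M.
Leader FOC: 287/2 - q_M = 0, so q_M = 287/2.
Then q_O = (355 - 287/2)/2 = 423/4.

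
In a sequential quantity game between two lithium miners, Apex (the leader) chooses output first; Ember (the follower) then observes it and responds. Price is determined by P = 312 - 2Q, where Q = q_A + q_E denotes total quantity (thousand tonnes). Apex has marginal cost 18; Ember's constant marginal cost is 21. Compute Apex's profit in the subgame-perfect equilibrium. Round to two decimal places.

5513.06

The follower Ember best-responds to any q_A: π_E = (312 - 2Q)q_E - 21q_E.
∂π_E/∂q_E = 291 - 2q_A - 4q_E = 0 gives the reaction function q_E = (291 - 2q_A)/4.
The leader anticipates this reaction. Substituting into P = 312 - 2Q gives P = 333/2 - q_A, so π_A = (333/2 - q_A)q_A - 18q_A.
Maximising: ∂π_A/∂q_A = 297/2 - 2q_A = 0, giving q_A = 297/4.
Then q_E = (291 - 2·(297/4))/4 = 285/8.
Price P = 312 - 2·(879/8) = 369/4.
Apex's profit: (369/4 - 18)·(297/4) = 5513.0625.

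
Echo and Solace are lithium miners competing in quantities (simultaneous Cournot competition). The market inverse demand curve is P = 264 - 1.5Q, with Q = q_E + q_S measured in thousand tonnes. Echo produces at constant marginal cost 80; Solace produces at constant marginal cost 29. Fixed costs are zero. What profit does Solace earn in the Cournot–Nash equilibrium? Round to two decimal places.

Echo's profit: π_E = (264 - 1.5Q)q_E - (80q_E). Setting ∂π_E/∂q_E = 0: 184 - 3q_E - (3/2)(q_S) = 0.
Solace's profit: π_S = (264 - 1.5Q)q_S - (29q_S). Setting ∂π_S/∂q_S = 0: 235 - 3q_S - (3/2)(q_E) = 0.
So q_E = (184 - (3/2)q_S)/3 and q_S = (235 - (3/2)q_E)/3.
Substituting one into the other gives q_E = 266/9 and q_S = 572/9.
Price P = 264 - (3/2)·(838/9) = 373/3.
Solace's profit: (373/3 - 29)·(572/9) = 6058.9630.

6058.96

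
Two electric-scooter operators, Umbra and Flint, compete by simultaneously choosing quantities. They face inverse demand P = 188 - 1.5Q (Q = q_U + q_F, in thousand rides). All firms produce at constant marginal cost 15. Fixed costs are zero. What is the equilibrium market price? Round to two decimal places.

72.67

Each firm earns π_i = (188 - 1.5Q)q_i - 15q_i.
Setting ∂π_i/∂q_i = 0 with rivals' quantities fixed: 173 - 3q_i - (3/2)q_j = 0.
With identical firms every q_j equals q_i, so q_j = q_i and 173 = (9/2)q_i, giving q_i = 346/9.
Total output Q = 692/9, so price P = 188 - (3/2)·(692/9) = 218/3.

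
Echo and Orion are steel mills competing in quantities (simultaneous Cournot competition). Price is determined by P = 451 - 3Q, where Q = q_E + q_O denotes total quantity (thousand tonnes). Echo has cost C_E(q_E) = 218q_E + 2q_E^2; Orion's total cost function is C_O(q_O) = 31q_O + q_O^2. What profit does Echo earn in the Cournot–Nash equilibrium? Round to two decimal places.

361.85

Echo's profit: π_E = (451 - 3Q)q_E - (218q_E + 2q_E²). Setting ∂π_E/∂q_E = 0: 233 - 10q_E - 3(q_O) = 0.
Orion's profit: π_O = (451 - 3Q)q_O - (31q_O + q_O²). Setting ∂π_O/∂q_O = 0: 420 - 8q_O - 3(q_E) = 0.
Best responses: q_E = (233 - 3q_O)/10, q_O = (420 - 3q_E)/8.
Solving the pair: q_E = 604/71, q_O = 49.3099.
Price P = 451 - 3·57.8169 = 277.5493.
Echo's profit: 277.5493·(604/71) - 218·(604/71) - 2(604/71)² = 361.8488.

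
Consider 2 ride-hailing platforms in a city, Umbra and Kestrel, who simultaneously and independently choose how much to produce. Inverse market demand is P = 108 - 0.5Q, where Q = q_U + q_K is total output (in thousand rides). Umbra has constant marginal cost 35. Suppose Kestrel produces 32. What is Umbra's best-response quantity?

57

With the rival's output fixed at 32, Umbra's profit is π_U = (108 - (1/2)·32 - (1/2)q_U)q_U - (35q_U) = (92 - (1/2)q_U)q_U - (35q_U).
∂π_U/∂q_U = 57 - q_U = 0, so q_U = 57.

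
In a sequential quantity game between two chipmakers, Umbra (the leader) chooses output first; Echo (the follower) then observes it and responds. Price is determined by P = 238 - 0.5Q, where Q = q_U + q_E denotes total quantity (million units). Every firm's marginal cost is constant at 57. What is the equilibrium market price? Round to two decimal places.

102.25

The follower Echo best-responds to any q_U: π_E = (238 - 0.5Q)q_E - 57q_E.
∂π_E/∂q_E = 181 - (1/2)q_U - q_E = 0 gives the reaction function q_E = (181 - (1/2)q_U).
The leader anticipates this reaction. Substituting into P = 238 - 0.5Q gives P = 295/2 - (1/4)q_U, so π_U = (295/2 - (1/4)q_U)q_U - 57q_U.
The leader's first-order condition 181/2 - (1/2)q_U = 0 yields q_U = 181.
Then q_E = (181 - (1/2)·181) = 181/2.
Total output Q = 543/2, so price P = 238 - (1/2)·(543/2) = 409/4.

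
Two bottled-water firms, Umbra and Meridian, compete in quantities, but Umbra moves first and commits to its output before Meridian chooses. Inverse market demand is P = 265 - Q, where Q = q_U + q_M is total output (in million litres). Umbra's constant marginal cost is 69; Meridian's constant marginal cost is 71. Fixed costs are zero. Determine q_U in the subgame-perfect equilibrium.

Solve by backward induction. Given q_U, the follower Meridian maximises π_M = (265 - q_U - q_M)q_M - 71q_M.
∂π_M/∂q_M = 194 - q_U - 2q_M = 0 gives the reaction function q_M = (194 - q_U)/2.
Umbra substitutes q_M(q_U) into its own profit: π_U = q_U(265 - q_U - (194 - q_U)/2) - 69q_U = (168 - (1/2)q_U)q_U - 69q_U.
Leader FOC: 99 - q_U = 0, so q_U = 99.
Then q_M = (194 - 99)/2 = 95/2.

99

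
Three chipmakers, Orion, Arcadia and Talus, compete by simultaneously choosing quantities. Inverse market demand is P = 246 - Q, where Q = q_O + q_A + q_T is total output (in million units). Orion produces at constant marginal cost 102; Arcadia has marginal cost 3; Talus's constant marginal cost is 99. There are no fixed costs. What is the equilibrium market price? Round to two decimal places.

Orion's profit: π_O = (246 - Q)q_O - (102q_O). Setting ∂π_O/∂q_O = 0: 144 - 2q_O - (q_A + q_T) = 0.
Arcadia's profit: π_A = (246 - Q)q_A - (3q_A). Setting ∂π_A/∂q_A = 0: 243 - 2q_A - (q_O + q_T) = 0.
Talus's profit: π_T = (246 - Q)q_T - (99q_T). Setting ∂π_T/∂q_T = 0: 147 - 2q_T - (q_O + q_A) = 0.
Adding the 3 first-order conditions: 534 − 4Q = 0, so Q = 267/2.
Back-substituting: q_O = (144 − 267/2) = 21/2, q_A = (243 − 267/2) = 219/2, q_T = (147 − 267/2) = 27/2.
Total output Q = 267/2, so price P = 246 - 267/2 = 225/2.

112.50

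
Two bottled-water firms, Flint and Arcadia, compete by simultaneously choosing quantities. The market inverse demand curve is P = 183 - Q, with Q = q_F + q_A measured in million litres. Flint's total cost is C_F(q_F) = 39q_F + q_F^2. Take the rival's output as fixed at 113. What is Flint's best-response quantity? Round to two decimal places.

With the rival's output fixed at 113, Flint's profit is π_F = (183 - 113 - q_F)q_F - (39q_F + q_F²) = (70 - q_F)q_F - (39q_F + q_F²).
∂π_F/∂q_F = 31 - 4q_F = 0, so q_F = 31/4.

7.75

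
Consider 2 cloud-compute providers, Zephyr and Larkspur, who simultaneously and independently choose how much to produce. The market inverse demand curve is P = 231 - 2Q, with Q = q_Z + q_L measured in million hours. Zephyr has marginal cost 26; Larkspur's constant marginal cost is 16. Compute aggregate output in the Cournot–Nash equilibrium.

70

Zephyr's profit: π_Z = (231 - 2Q)q_Z - (26q_Z). Setting ∂π_Z/∂q_Z = 0: 205 - 4q_Z - 2(q_L) = 0.
Larkspur's profit: π_L = (231 - 2Q)q_L - (16q_L). Setting ∂π_L/∂q_L = 0: 215 - 4q_L - 2(q_Z) = 0.
Best responses: q_Z = (205 - 2q_L)/4, q_L = (215 - 2q_Z)/4.
Solving the pair: q_Z = 65/2, q_L = 75/2.
Total output Q = 65/2 + 75/2 = 70.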